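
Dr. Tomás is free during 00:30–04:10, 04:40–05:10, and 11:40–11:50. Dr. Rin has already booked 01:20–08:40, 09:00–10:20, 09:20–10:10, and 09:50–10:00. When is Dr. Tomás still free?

B, merged: 01:20-08:40, 09:00-10:20.
00:30-04:10 with B removed leaves 00:30-01:20.
04:40-05:10 lies entirely inside B → drops out.
11:40-11:50 is untouched.

00:30-01:20, 11:40-11:50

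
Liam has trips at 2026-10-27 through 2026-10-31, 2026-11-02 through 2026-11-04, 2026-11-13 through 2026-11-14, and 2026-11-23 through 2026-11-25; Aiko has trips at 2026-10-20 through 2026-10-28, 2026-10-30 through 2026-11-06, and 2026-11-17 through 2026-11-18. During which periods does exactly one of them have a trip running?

2026-10-20 through 2026-10-26, 2026-10-29 through 2026-10-29, 2026-11-01 through 2026-11-01, 2026-11-05 through 2026-11-06, 2026-11-13 through 2026-11-14, 2026-11-17 through 2026-11-18, 2026-11-23 through 2026-11-25

A but not B: 2026-10-29 through 2026-10-29, 2026-11-13 through 2026-11-14, 2026-11-23 through 2026-11-25.
B but not A: 2026-10-20 through 2026-10-26, 2026-11-01 through 2026-11-01, 2026-11-05 through 2026-11-06, 2026-11-17 through 2026-11-18.
Combining gives A △ B.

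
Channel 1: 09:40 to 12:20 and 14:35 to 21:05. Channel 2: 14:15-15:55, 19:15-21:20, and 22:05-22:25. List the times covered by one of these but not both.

09:40-12:20, 14:15-14:35, 15:55-19:15, 21:05-21:20, 22:05-22:25

Only in the first: 09:40-12:20, 15:55-19:15.
Only in the second: 14:15-14:35, 21:05-21:20, 22:05-22:25.
Together these are the periods covered by exactly one.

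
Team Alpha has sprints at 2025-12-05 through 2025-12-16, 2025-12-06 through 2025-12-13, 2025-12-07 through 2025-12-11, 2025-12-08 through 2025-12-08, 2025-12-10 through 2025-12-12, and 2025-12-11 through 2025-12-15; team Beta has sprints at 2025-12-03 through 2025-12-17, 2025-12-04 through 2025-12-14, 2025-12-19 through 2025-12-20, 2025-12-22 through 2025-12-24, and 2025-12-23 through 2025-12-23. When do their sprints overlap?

2025-12-05 through 2025-12-16

First set merges to 2025-12-05 through 2025-12-16.
Second set merges to 2025-12-03 through 2025-12-17, 2025-12-19 through 2025-12-20, 2025-12-22 through 2025-12-24.
2025-12-05 through 2025-12-16 overlaps B on 2025-12-05 through 2025-12-16.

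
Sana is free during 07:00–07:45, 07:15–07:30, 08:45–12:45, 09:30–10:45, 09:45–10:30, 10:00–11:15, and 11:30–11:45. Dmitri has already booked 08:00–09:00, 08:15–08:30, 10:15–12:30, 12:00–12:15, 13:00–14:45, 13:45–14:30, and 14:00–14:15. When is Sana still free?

Merge the first list: 07:00–07:45, 08:45–12:45.
Merge the second list: 08:00–09:00, 10:15–12:30, 13:00–14:45.
07:00–07:45 is untouched.
08:45–12:45 with B removed leaves 09:00–10:15, 12:30–12:45.

07:00–07:45, 09:00–10:15, 12:30–12:45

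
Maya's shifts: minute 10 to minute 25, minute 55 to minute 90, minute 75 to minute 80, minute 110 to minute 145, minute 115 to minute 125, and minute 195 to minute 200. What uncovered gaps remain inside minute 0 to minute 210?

minute 0 to minute 10, minute 25 to minute 55, minute 90 to minute 110, minute 145 to minute 195, minute 200 to minute 210

Covered (merged): minute 10 to minute 25, minute 55 to minute 90, minute 110 to minute 145, minute 195 to minute 200.
Complement within minute 0 to minute 210: minute 0 to minute 10, minute 25 to minute 55, minute 90 to minute 110, minute 145 to minute 195, minute 200 to minute 210.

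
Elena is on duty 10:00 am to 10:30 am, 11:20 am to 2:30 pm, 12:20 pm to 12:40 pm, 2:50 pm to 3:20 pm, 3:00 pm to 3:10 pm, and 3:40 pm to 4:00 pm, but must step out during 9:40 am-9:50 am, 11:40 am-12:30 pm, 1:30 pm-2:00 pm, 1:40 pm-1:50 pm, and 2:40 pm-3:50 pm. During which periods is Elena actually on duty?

First set merges to 10:00 am-10:30 am, 11:20 am-2:30 pm, 2:50 pm-3:20 pm, 3:40 pm-4:00 pm.
Second set merges to 9:40 am-9:50 am, 11:40 am-12:30 pm, 1:30 pm-2:00 pm, 2:40 pm-3:50 pm.
10:00 am-10:30 am: nothing removed.
11:20 am-2:30 pm \ B = 11:20 am-11:40 am, 12:30 pm-1:30 pm, 2:00 pm-2:30 pm.
2:50 pm-3:20 pm: entirely removed.
3:40 pm-4:00 pm \ B = 3:50 pm-4:00 pm.

10:00 am-10:30 am, 11:20 am-11:40 am, 12:30 pm-1:30 pm, 2:00 pm-2:30 pm, 3:50 pm-4:00 pm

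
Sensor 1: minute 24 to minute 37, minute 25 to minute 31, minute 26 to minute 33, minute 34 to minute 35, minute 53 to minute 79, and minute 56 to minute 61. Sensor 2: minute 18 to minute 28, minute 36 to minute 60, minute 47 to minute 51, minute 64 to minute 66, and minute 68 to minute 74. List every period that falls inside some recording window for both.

A, merged: minute 24 to minute 37, minute 53 to minute 79.
B, merged: minute 18 to minute 28, minute 36 to minute 60, minute 64 to minute 66, minute 68 to minute 74.
minute 24 to minute 37 meets the second set on minute 24 to minute 28, minute 36 to minute 37.
minute 53 to minute 79 meets the second set on minute 53 to minute 60, minute 64 to minute 66, minute 68 to minute 74.

minute 24 to minute 28, minute 36 to minute 37, minute 53 to minute 60, minute 64 to minute 66, minute 68 to minute 74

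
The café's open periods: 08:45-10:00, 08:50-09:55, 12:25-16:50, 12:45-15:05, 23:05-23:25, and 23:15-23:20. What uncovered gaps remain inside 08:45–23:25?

The merged coverage is 08:45–10:00, 12:25–16:50, 23:05–23:25.
Complement within 08:45–23:25: 10:00–12:25, 16:50–23:05.

10:00–12:25, 16:50–23:05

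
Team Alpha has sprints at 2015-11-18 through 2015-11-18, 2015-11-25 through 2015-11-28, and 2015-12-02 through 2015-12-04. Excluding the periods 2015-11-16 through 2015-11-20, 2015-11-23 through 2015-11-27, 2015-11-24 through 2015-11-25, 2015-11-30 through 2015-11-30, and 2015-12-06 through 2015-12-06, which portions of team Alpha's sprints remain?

Second set merges to 2015-11-16 through 2015-11-20, 2015-11-23 through 2015-11-27, 2015-11-30 through 2015-11-30, 2015-12-06 through 2015-12-06.
2015-11-18 through 2015-11-18: fully covered by B → removed.
2015-11-25 through 2015-11-28 minus B → 2015-11-28 through 2015-11-28.
2015-12-02 through 2015-12-04: no B overlap → unchanged.

2015-11-28 through 2015-11-28, 2015-12-02 through 2015-12-04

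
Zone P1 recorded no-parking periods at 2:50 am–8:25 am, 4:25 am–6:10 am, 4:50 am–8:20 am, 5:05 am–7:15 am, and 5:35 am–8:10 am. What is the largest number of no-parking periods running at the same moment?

Sweep endpoints in order; track running count of active intervals.
Peak of 5 reached at 5:35 am.

5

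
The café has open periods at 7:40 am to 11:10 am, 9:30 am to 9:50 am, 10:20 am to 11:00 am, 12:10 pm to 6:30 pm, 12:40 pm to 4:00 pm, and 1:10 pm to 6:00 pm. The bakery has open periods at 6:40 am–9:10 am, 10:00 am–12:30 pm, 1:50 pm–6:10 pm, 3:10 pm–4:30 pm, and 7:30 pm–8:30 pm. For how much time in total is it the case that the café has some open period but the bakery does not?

2 h 30 min

Merge the first list: 7:40 am–11:10 am, 12:10 pm–6:30 pm.
Merge the second list: 6:40 am–9:10 am, 10:00 am–12:30 pm, 1:50 pm–6:10 pm, 7:30 pm–8:30 pm.
A \ B = 9:10 am–10:00 am, 12:30 pm–1:50 pm, 6:10 pm–6:30 pm.
Total: 50 min + 1 h 20 min + 20 min = 2 h 30 min.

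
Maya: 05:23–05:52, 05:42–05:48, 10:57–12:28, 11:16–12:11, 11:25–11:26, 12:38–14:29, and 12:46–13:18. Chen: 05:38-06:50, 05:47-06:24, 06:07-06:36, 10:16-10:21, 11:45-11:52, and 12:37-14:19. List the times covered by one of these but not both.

Merge the first list: 05:23–05:52, 10:57–12:28, 12:38–14:29.
Merge the second list: 05:38–06:50, 10:16–10:21, 11:45–11:52, 12:37–14:19.
A \ B = 05:23–05:38, 10:57–11:45, 11:52–12:28, 14:19–14:29.
B \ A = 05:52–06:50, 10:16–10:21, 12:37–12:38.
Union of the two gives the symmetric difference.

05:23–05:38, 05:52–06:50, 10:16–10:21, 10:57–11:45, 11:52–12:28, 12:37–12:38, 14:19–14:29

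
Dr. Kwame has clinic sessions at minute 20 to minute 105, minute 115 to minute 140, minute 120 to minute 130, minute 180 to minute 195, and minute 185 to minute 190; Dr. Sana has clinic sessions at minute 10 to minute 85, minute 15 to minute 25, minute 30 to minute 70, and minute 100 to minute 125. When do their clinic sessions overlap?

minute 20 to minute 85, minute 100 to minute 105, minute 115 to minute 125

Merge the first list: minute 20 to minute 105, minute 115 to minute 140, minute 180 to minute 195.
Merge the second list: minute 10 to minute 85, minute 100 to minute 125.
minute 20 to minute 105 meets the second set on minute 20 to minute 85, minute 100 to minute 105.
minute 115 to minute 140 meets the second set on minute 115 to minute 125.
minute 180 to minute 195: no overlap with the second set.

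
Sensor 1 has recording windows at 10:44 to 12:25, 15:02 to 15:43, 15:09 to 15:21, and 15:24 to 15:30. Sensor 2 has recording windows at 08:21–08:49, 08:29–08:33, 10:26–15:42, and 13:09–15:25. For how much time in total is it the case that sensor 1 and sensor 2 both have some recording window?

2 h 21 min

Merge the first list: 10:44–12:25, 15:02–15:43.
Merge the second list: 08:21–08:49, 10:26–15:42.
A ∩ B = 10:44–12:25, 15:02–15:42.
Total: 1 h 41 min + 40 min = 2 h 21 min.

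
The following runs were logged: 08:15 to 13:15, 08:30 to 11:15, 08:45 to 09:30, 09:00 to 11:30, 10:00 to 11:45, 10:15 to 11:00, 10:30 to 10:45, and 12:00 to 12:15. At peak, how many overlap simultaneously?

6

Sweep endpoints in order; track running count of active intervals.
Peak of 6 reached at 10:30.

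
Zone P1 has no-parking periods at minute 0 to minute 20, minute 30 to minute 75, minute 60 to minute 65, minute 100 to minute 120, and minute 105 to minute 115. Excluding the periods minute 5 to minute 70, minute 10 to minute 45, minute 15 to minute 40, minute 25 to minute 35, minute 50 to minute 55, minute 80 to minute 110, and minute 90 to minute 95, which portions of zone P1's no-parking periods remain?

minute 0 to minute 5, minute 70 to minute 75, minute 110 to minute 120

First set merges to minute 0 to minute 20, minute 30 to minute 75, minute 100 to minute 120.
Second set merges to minute 5 to minute 70, minute 80 to minute 110.
minute 0 to minute 20 minus B → minute 0 to minute 5.
minute 30 to minute 75 minus B → minute 70 to minute 75.
minute 100 to minute 120 minus B → minute 110 to minute 120.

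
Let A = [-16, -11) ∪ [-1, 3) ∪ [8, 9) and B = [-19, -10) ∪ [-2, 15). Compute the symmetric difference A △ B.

[-19, -16) ∪ [-11, -10) ∪ [-2, -1) ∪ [3, 8) ∪ [9, 15)

A but not B: none.
B but not A: [-19, -16), [-11, -10), [-2, -1), [3, 8), [9, 15).
Combining gives A △ B.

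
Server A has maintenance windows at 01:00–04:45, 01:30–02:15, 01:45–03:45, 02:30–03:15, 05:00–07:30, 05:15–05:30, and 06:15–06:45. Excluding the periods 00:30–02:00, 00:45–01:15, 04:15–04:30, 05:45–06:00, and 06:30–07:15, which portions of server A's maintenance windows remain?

02:00-04:15, 04:30-04:45, 05:00-05:45, 06:00-06:30, 07:15-07:30

Merge the first list: 01:00-04:45, 05:00-07:30.
Merge the second list: 00:30-02:00, 04:15-04:30, 05:45-06:00, 06:30-07:15.
01:00-04:45 minus B → 02:00-04:15, 04:30-04:45.
05:00-07:30 minus B → 05:00-05:45, 06:00-06:30, 07:15-07:30.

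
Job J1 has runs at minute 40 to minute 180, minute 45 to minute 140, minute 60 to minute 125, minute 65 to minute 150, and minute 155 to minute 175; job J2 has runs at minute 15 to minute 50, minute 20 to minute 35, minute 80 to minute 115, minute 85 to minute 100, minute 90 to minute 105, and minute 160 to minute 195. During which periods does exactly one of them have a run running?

minute 15 to minute 40, minute 50 to minute 80, minute 115 to minute 160, minute 180 to minute 195

A, merged: minute 40 to minute 180.
B, merged: minute 15 to minute 50, minute 80 to minute 115, minute 160 to minute 195.
Only in the first: minute 50 to minute 80, minute 115 to minute 160.
Only in the second: minute 15 to minute 40, minute 180 to minute 195.
Together these are the periods covered by exactly one.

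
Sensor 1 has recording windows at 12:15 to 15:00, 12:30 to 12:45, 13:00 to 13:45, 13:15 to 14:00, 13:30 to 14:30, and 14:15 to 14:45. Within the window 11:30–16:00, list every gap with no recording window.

11:30-12:15, 15:00-16:00

After merging, the occupied span is 12:15-15:00.
Complement within 11:30-16:00: 11:30-12:15, 15:00-16:00.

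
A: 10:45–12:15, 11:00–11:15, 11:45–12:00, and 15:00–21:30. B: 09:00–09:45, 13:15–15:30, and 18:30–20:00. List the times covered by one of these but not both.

09:00–09:45, 10:45–12:15, 13:15–15:00, 15:30–18:30, 20:00–21:30

Merge the first list: 10:45–12:15, 15:00–21:30.
A but not B: 10:45–12:15, 15:30–18:30, 20:00–21:30.
B but not A: 09:00–09:45, 13:15–15:00.
Combining gives A △ B.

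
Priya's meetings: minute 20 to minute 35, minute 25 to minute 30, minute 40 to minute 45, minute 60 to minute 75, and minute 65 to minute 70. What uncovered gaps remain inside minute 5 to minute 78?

Covered (merged): minute 20 to minute 35, minute 40 to minute 45, minute 60 to minute 75.
Gaps within minute 5 to minute 78: minute 5 to minute 20, minute 35 to minute 40, minute 45 to minute 60, minute 75 to minute 78.

minute 5 to minute 20, minute 35 to minute 40, minute 45 to minute 60, minute 75 to minute 78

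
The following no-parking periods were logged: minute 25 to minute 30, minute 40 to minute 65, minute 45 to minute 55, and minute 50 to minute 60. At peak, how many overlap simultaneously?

3

At minute 50, 3 of the intervals are simultaneously active.
No point has more.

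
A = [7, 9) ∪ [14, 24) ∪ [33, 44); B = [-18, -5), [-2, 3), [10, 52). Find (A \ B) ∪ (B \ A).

Only in the first: [7, 9).
Only in the second: [-18, -5), [-2, 3), [10, 14), [24, 33), [44, 52).
Together these are the periods covered by exactly one.

[-18, -5) ∪ [-2, 3) ∪ [7, 9) ∪ [10, 14) ∪ [24, 33) ∪ [44, 52)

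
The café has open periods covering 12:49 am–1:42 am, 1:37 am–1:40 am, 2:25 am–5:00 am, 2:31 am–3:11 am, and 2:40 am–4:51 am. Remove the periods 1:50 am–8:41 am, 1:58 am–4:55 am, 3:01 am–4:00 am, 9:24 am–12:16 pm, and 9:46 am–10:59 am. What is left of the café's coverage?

12:49 am–1:42 am

First set merges to 12:49 am–1:42 am, 2:25 am–5:00 am.
Second set merges to 1:50 am–8:41 am, 9:24 am–12:16 pm.
12:49 am–1:42 am is untouched.
2:25 am–5:00 am lies entirely inside B → drops out.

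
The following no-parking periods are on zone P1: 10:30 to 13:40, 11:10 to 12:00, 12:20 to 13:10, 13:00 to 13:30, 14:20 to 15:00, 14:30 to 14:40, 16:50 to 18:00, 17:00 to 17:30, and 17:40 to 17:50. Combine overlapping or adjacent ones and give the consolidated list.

11:10–12:00 overlaps/touches 10:30–13:40 → extend to 10:30–13:40.
12:20–13:10 overlaps/touches 10:30–13:40 → extend to 10:30–13:40.
13:00–13:30 overlaps/touches 10:30–13:40 → extend to 10:30–13:40.
14:20–15:00 is disjoint → start new block.
14:30–14:40 overlaps/touches 14:20–15:00 → extend to 14:20–15:00.
16:50–18:00 is disjoint → start new block.
17:00–17:30 overlaps/touches 16:50–18:00 → extend to 16:50–18:00.
17:40–17:50 overlaps/touches 16:50–18:00 → extend to 16:50–18:00.

10:30–13:40, 14:20–15:00, 16:50–18:00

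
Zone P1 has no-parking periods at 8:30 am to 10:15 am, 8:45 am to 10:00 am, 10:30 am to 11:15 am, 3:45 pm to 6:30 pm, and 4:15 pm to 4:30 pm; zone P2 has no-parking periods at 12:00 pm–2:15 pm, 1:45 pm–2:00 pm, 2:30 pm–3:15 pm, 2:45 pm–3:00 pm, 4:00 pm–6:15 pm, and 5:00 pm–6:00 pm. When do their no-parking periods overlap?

First set merges to 8:30 am-10:15 am, 10:30 am-11:15 am, 3:45 pm-6:30 pm.
Second set merges to 12:00 pm-2:15 pm, 2:30 pm-3:15 pm, 4:00 pm-6:15 pm.
8:30 am-10:15 am falls entirely outside B.
10:30 am-11:15 am falls entirely outside B.
3:45 pm-6:30 pm overlaps B on 4:00 pm-6:15 pm.

4:00 pm-6:15 pm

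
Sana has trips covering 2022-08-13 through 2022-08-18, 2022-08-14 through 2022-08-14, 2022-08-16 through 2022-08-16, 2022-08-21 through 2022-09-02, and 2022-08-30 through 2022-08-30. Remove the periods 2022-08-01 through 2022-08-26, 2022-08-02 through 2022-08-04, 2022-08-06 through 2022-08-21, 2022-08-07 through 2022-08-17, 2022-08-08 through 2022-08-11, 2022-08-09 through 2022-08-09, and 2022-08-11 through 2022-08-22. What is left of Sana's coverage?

2022-08-27 through 2022-09-02

First set merges to 2022-08-13 through 2022-08-18, 2022-08-21 through 2022-09-02.
Second set merges to 2022-08-01 through 2022-08-26.
2022-08-13 through 2022-08-18: fully covered by B → removed.
2022-08-21 through 2022-09-02 minus B → 2022-08-27 through 2022-09-02.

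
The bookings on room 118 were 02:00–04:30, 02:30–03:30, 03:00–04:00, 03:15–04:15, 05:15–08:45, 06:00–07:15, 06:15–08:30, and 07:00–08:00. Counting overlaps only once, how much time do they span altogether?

6 h

Merged: 02:00–04:30, 05:15–08:45.
Lengths: 2 h 30 min + 3 h 30 min = 6 h.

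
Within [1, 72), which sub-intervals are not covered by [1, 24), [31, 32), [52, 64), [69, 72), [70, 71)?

[24, 31) ∪ [32, 52) ∪ [64, 69)

Covered (merged): [1, 24), [31, 32), [52, 64), [69, 72).
Complement within [1, 72): [24, 31), [32, 52), [64, 69).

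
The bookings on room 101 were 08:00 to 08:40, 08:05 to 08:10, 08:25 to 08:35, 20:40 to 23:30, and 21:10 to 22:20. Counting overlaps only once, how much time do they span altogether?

Merged: 08:00–08:40, 20:40–23:30.
Lengths: 40 min + 2 h 50 min = 3 h 30 min.

3 h 30 min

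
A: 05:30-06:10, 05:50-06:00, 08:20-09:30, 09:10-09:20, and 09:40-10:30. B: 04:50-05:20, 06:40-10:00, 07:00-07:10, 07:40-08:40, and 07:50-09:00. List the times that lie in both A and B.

First set merges to 05:30–06:10, 08:20–09:30, 09:40–10:30.
Second set merges to 04:50–05:20, 06:40–10:00.
05:30–06:10: no overlap with the second set.
08:20–09:30 meets the second set on 08:20–09:30.
09:40–10:30 meets the second set on 09:40–10:00.

08:20–09:30, 09:40–10:00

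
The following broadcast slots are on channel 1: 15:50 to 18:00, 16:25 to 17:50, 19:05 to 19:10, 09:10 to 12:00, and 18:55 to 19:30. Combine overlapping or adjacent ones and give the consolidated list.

09:10–12:00, 15:50–18:00, 18:55–19:30

Sort by start: 09:10–12:00, 15:50–18:00, 16:25–17:50, 18:55–19:30, 19:05–19:10.
15:50–18:00 is disjoint → start new block.
16:25–17:50 overlaps/touches 15:50–18:00 → extend to 15:50–18:00.
18:55–19:30 is disjoint → start new block.
19:05–19:10 overlaps/touches 18:55–19:30 → extend to 18:55–19:30.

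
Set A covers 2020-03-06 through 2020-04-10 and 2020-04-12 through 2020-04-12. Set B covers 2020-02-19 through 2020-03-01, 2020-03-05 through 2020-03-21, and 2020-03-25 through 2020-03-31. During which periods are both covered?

2020-03-06 through 2020-04-10 overlaps B on 2020-03-06 through 2020-03-21, 2020-03-25 through 2020-03-31.
2020-04-12 through 2020-04-12 falls entirely outside B.

2020-03-06 through 2020-03-21, 2020-03-25 through 2020-03-31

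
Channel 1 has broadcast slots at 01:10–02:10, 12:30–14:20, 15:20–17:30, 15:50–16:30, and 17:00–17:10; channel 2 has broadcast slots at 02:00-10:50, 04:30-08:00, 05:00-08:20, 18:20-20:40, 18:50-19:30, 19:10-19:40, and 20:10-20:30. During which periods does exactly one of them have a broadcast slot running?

Merge the first list: 01:10–02:10, 12:30–14:20, 15:20–17:30.
Merge the second list: 02:00–10:50, 18:20–20:40.
A \ B = 01:10–02:00, 12:30–14:20, 15:20–17:30.
B \ A = 02:10–10:50, 18:20–20:40.
Union of the two gives the symmetric difference.

01:10–02:00, 02:10–10:50, 12:30–14:20, 15:20–17:30, 18:20–20:40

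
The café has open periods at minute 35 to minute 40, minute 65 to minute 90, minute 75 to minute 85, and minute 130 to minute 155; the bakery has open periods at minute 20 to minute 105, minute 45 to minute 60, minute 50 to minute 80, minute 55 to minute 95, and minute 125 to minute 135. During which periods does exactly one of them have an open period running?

First set merges to minute 35 to minute 40, minute 65 to minute 90, minute 130 to minute 155.
Second set merges to minute 20 to minute 105, minute 125 to minute 135.
A but not B: minute 135 to minute 155.
B but not A: minute 20 to minute 35, minute 40 to minute 65, minute 90 to minute 105, minute 125 to minute 130.
Combining gives A △ B.

minute 20 to minute 35, minute 40 to minute 65, minute 90 to minute 105, minute 125 to minute 130, minute 135 to minute 155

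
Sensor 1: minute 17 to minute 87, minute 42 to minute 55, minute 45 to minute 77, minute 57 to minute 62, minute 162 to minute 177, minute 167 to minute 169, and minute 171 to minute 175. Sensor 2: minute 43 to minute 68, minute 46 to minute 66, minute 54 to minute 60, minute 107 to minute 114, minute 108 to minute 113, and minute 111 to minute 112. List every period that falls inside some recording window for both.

A, merged: minute 17 to minute 87, minute 162 to minute 177.
B, merged: minute 43 to minute 68, minute 107 to minute 114.
minute 17 to minute 87 ∩ B → minute 43 to minute 68.
minute 162 to minute 177 meets no B interval.

minute 43 to minute 68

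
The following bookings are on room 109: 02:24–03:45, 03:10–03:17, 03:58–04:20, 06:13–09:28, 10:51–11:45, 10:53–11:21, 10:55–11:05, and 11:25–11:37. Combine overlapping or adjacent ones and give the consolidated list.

02:24-03:45, 03:58-04:20, 06:13-09:28, 10:51-11:45

03:10-03:17 overlaps/touches 02:24-03:45 → extend to 02:24-03:45.
03:58-04:20 is disjoint → start new block.
06:13-09:28 is disjoint → start new block.
10:51-11:45 is disjoint → start new block.
10:53-11:21 overlaps/touches 10:51-11:45 → extend to 10:51-11:45.
10:55-11:05 overlaps/touches 10:51-11:45 → extend to 10:51-11:45.
11:25-11:37 overlaps/touches 10:51-11:45 → extend to 10:51-11:45.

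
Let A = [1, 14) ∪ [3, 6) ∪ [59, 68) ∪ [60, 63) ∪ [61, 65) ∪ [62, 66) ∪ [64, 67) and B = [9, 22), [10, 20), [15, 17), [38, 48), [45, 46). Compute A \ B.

[1, 9) ∪ [59, 68)

First set merges to [1, 14), [59, 68).
Second set merges to [9, 22), [38, 48).
[1, 14) \ B = [1, 9).
[59, 68): nothing removed.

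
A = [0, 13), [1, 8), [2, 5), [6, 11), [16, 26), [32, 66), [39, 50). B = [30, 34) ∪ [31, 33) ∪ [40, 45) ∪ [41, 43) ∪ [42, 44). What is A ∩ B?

Merge the first list: [0, 13), [16, 26), [32, 66).
Merge the second list: [30, 34), [40, 45).
[0, 13) falls entirely outside B.
[16, 26) falls entirely outside B.
[32, 66) overlaps B on [32, 34), [40, 45).

[32, 34) ∪ [40, 45)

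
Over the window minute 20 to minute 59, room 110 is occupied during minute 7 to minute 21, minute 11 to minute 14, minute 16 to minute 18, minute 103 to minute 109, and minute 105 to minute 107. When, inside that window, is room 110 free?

minute 21 to minute 59

Covered (merged): minute 7 to minute 21, minute 103 to minute 109.
Complement within minute 20 to minute 59: minute 21 to minute 59.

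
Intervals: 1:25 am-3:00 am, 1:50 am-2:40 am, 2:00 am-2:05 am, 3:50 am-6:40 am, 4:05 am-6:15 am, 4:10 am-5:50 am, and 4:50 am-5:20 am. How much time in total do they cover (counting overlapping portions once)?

4 h 25 min

Merged: 1:25 am–3:00 am, 3:50 am–6:40 am.
Lengths: 1 h 35 min + 2 h 50 min = 4 h 25 min.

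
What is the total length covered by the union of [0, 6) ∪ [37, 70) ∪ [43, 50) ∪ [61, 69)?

39

Merged: [0, 6), [37, 70).
Lengths: 6 + 33 = 39.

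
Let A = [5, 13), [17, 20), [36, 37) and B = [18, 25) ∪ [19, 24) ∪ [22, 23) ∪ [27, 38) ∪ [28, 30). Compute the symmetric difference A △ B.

B, merged: [18, 25), [27, 38).
A but not B: [5, 13), [17, 18).
B but not A: [20, 25), [27, 36), [37, 38).
Combining gives A △ B.

[5, 13) ∪ [17, 18) ∪ [20, 25) ∪ [27, 36) ∪ [37, 38)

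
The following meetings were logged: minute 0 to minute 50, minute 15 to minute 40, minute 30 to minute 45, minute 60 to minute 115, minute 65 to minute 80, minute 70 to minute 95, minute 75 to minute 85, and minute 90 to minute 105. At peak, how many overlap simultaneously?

4

At minute 75, 4 of the intervals are simultaneously active.
No point has more.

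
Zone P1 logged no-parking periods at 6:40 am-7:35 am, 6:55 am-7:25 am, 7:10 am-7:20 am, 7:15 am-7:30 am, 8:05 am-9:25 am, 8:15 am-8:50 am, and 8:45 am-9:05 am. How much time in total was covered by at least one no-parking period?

2 h 15 min

Merged: 6:40 am–7:35 am, 8:05 am–9:25 am.
Lengths: 55 min + 1 h 20 min = 2 h 15 min.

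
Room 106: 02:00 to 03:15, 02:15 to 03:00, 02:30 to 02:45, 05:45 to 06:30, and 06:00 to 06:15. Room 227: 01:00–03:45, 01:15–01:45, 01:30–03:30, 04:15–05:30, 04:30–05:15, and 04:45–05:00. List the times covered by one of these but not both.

First set merges to 02:00–03:15, 05:45–06:30.
Second set merges to 01:00–03:45, 04:15–05:30.
A \ B = 05:45–06:30.
B \ A = 01:00–02:00, 03:15–03:45, 04:15–05:30.
Union of the two gives the symmetric difference.

01:00–02:00, 03:15–03:45, 04:15–05:30, 05:45–06:30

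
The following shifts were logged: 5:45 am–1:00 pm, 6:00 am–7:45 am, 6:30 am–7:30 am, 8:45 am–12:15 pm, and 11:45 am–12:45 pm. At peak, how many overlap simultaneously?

Walk the sorted start/end points keeping a running depth.
The depth first hits 3 at 6:30 am.

3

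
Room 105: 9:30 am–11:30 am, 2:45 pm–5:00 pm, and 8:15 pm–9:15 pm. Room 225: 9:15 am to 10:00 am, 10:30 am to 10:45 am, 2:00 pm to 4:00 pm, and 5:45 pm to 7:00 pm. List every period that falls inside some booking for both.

9:30 am-11:30 am ∩ B → 9:30 am-10:00 am, 10:30 am-10:45 am.
2:45 pm-5:00 pm ∩ B → 2:45 pm-4:00 pm.
8:15 pm-9:15 pm meets no B interval.

9:30 am-10:00 am, 10:30 am-10:45 am, 2:45 pm-4:00 pm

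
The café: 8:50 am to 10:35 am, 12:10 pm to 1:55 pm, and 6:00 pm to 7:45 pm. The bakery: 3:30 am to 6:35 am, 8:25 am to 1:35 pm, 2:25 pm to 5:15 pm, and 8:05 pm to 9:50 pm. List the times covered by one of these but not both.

Only in the first: 1:35 pm-1:55 pm, 6:00 pm-7:45 pm.
Only in the second: 3:30 am-6:35 am, 8:25 am-8:50 am, 10:35 am-12:10 pm, 2:25 pm-5:15 pm, 8:05 pm-9:50 pm.
Together these are the periods covered by exactly one.

3:30 am-6:35 am, 8:25 am-8:50 am, 10:35 am-12:10 pm, 1:35 pm-1:55 pm, 2:25 pm-5:15 pm, 6:00 pm-7:45 pm, 8:05 pm-9:50 pm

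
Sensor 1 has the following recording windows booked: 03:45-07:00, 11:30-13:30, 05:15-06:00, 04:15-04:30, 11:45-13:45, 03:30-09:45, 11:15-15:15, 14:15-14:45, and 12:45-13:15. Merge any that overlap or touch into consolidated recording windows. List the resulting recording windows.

03:30–09:45, 11:15–15:15

Sort by start: 03:30–09:45, 03:45–07:00, 04:15–04:30, 05:15–06:00, 11:15–15:15, 11:30–13:30, 11:45–13:45, 12:45–13:15, 14:15–14:45.
03:45–07:00 overlaps/touches 03:30–09:45 → extend to 03:30–09:45.
04:15–04:30 overlaps/touches 03:30–09:45 → extend to 03:30–09:45.
05:15–06:00 overlaps/touches 03:30–09:45 → extend to 03:30–09:45.
11:15–15:15 is disjoint → start new block.
11:30–13:30 overlaps/touches 11:15–15:15 → extend to 11:15–15:15.
11:45–13:45 overlaps/touches 11:15–15:15 → extend to 11:15–15:15.
12:45–13:15 overlaps/touches 11:15–15:15 → extend to 11:15–15:15.
14:15–14:45 overlaps/touches 11:15–15:15 → extend to 11:15–15:15.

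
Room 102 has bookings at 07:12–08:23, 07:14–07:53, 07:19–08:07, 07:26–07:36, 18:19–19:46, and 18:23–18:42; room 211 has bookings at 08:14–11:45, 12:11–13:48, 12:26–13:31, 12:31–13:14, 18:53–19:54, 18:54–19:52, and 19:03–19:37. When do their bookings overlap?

A, merged: 07:12-08:23, 18:19-19:46.
B, merged: 08:14-11:45, 12:11-13:48, 18:53-19:54.
07:12-08:23 ∩ B → 08:14-08:23.
18:19-19:46 ∩ B → 18:53-19:46.

08:14-08:23, 18:53-19:46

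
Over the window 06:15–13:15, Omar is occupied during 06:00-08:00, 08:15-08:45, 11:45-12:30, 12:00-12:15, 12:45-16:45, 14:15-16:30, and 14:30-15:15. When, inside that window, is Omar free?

Covered (merged): 06:00–08:00, 08:15–08:45, 11:45–12:30, 12:45–16:45.
Gaps within 06:15–13:15: 08:00–08:15, 08:45–11:45, 12:30–12:45.

08:00–08:15, 08:45–11:45, 12:30–12:45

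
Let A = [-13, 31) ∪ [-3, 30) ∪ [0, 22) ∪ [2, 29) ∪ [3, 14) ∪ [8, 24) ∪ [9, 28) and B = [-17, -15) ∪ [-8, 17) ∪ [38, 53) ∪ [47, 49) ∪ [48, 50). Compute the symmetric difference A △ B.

Merge the first list: [-13, 31).
Merge the second list: [-17, -15), [-8, 17), [38, 53).
A \ B = [-13, -8), [17, 31).
B \ A = [-17, -15), [38, 53).
Union of the two gives the symmetric difference.

[-17, -15) ∪ [-13, -8) ∪ [17, 31) ∪ [38, 53)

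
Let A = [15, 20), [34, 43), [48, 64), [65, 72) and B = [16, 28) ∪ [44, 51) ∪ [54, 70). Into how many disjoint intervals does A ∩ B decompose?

4

A ∩ B = [16, 20), [48, 51), [54, 64), [65, 70).
That is 4 disjoint pieces.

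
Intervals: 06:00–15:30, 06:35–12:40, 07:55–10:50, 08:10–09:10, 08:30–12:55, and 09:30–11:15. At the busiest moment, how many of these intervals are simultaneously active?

Walk the sorted start/end points keeping a running depth.
The depth first hits 5 at 08:30.

5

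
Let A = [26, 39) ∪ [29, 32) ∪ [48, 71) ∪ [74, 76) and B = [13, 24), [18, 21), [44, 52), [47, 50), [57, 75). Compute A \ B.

A, merged: [26, 39), [48, 71), [74, 76).
B, merged: [13, 24), [44, 52), [57, 75).
[26, 39) is untouched.
[48, 71) with B removed leaves [52, 57).
[74, 76) with B removed leaves [75, 76).

[26, 39) ∪ [52, 57) ∪ [75, 76)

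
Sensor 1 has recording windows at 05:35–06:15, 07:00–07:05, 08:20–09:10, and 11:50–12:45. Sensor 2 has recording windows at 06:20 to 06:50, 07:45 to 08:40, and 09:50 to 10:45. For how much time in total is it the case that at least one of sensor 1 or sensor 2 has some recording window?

4 h 30 min

A ∪ B = 05:35-06:15, 06:20-06:50, 07:00-07:05, 07:45-09:10, 09:50-10:45, 11:50-12:45.
Total: 40 min + 30 min + 5 min + 1 h 25 min + 55 min + 55 min = 4 h 30 min.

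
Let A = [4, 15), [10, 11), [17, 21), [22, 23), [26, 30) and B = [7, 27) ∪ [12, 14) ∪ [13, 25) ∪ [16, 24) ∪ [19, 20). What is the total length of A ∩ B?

14

Merge the first list: [4, 15), [17, 21), [22, 23), [26, 30).
Merge the second list: [7, 27).
A ∩ B = [7, 15), [17, 21), [22, 23), [26, 27).
Total: 8 + 4 + 1 + 1 = 14.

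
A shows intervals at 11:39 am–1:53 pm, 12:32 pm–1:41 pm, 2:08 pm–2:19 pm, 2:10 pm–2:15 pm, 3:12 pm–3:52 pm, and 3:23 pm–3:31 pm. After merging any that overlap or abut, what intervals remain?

12:32 pm-1:41 pm overlaps/touches 11:39 am-1:53 pm → extend to 11:39 am-1:53 pm.
2:08 pm-2:19 pm is disjoint → start new block.
2:10 pm-2:15 pm overlaps/touches 2:08 pm-2:19 pm → extend to 2:08 pm-2:19 pm.
3:12 pm-3:52 pm is disjoint → start new block.
3:23 pm-3:31 pm overlaps/touches 3:12 pm-3:52 pm → extend to 3:12 pm-3:52 pm.

11:39 am-1:53 pm, 2:08 pm-2:19 pm, 3:12 pm-3:52 pm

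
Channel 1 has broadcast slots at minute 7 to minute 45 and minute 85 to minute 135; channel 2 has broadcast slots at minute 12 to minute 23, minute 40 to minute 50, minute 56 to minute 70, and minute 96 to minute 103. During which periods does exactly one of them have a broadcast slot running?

A \ B = minute 7 to minute 12, minute 23 to minute 40, minute 85 to minute 96, minute 103 to minute 135.
B \ A = minute 45 to minute 50, minute 56 to minute 70.
Union of the two gives the symmetric difference.

minute 7 to minute 12, minute 23 to minute 40, minute 45 to minute 50, minute 56 to minute 70, minute 85 to minute 96, minute 103 to minute 135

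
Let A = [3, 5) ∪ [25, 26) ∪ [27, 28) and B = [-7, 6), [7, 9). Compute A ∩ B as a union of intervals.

[3, 5) overlaps B on [3, 5).
[25, 26) falls entirely outside B.
[27, 28) falls entirely outside B.

[3, 5)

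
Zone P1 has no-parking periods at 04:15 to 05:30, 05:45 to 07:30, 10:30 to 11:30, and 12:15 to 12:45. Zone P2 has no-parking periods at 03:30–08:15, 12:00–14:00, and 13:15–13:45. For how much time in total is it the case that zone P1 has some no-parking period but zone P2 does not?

1 h

Merge the second list: 03:30-08:15, 12:00-14:00.
A \ B = 10:30-11:30.
Total: 1 h.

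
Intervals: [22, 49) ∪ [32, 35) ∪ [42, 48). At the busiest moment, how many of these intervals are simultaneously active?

Sweep endpoints in order; track running count of active intervals.
Peak of 2 reached at 32.

2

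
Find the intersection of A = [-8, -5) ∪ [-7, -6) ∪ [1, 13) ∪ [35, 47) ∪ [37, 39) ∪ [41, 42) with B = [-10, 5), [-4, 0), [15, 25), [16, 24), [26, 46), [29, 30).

A, merged: [-8, -5), [1, 13), [35, 47).
B, merged: [-10, 5), [15, 25), [26, 46).
[-8, -5) meets the second set on [-8, -5).
[1, 13) meets the second set on [1, 5).
[35, 47) meets the second set on [35, 46).

[-8, -5) ∪ [1, 5) ∪ [35, 46)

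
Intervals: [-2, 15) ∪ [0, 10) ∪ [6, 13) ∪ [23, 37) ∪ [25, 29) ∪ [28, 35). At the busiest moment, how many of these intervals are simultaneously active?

3

At 6, 3 of the intervals are simultaneously active.
No point has more.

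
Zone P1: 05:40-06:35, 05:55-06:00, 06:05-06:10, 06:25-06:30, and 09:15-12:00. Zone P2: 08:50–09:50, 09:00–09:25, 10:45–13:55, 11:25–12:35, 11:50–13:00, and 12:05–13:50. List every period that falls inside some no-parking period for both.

Merge the first list: 05:40–06:35, 09:15–12:00.
Merge the second list: 08:50–09:50, 10:45–13:55.
05:40–06:35 meets no B interval.
09:15–12:00 ∩ B → 09:15–09:50, 10:45–12:00.

09:15–09:50, 10:45–12:00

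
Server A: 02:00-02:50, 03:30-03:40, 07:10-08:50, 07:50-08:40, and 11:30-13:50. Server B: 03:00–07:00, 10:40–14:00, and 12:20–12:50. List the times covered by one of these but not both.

Merge the first list: 02:00–02:50, 03:30–03:40, 07:10–08:50, 11:30–13:50.
Merge the second list: 03:00–07:00, 10:40–14:00.
A \ B = 02:00–02:50, 07:10–08:50.
B \ A = 03:00–03:30, 03:40–07:00, 10:40–11:30, 13:50–14:00.
Union of the two gives the symmetric difference.

02:00–02:50, 03:00–03:30, 03:40–07:00, 07:10–08:50, 10:40–11:30, 13:50–14:00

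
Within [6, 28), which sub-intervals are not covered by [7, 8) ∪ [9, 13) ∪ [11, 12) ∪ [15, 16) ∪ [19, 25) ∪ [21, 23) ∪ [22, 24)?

[6, 7) ∪ [8, 9) ∪ [13, 15) ∪ [16, 19) ∪ [25, 28)

The merged coverage is [7, 8), [9, 13), [15, 16), [19, 25).
Complement within [6, 28): [6, 7), [8, 9), [13, 15), [16, 19), [25, 28).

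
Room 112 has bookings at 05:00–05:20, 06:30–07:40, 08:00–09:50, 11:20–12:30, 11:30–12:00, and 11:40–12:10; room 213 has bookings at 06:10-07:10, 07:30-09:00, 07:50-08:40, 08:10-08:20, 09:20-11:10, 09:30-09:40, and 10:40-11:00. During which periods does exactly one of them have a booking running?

05:00–05:20, 06:10–06:30, 07:10–07:30, 07:40–08:00, 09:00–09:20, 09:50–11:10, 11:20–12:30

Merge the first list: 05:00–05:20, 06:30–07:40, 08:00–09:50, 11:20–12:30.
Merge the second list: 06:10–07:10, 07:30–09:00, 09:20–11:10.
Only in the first: 05:00–05:20, 07:10–07:30, 09:00–09:20, 11:20–12:30.
Only in the second: 06:10–06:30, 07:40–08:00, 09:50–11:10.
Together these are the periods covered by exactly one.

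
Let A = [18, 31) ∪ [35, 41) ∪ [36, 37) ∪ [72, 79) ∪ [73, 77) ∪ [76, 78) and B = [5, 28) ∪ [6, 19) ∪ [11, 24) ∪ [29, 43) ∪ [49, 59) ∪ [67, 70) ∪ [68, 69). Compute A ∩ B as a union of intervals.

First set merges to [18, 31), [35, 41), [72, 79).
Second set merges to [5, 28), [29, 43), [49, 59), [67, 70).
[18, 31) meets the second set on [18, 28), [29, 31).
[35, 41) meets the second set on [35, 41).
[72, 79): no overlap with the second set.

[18, 28) ∪ [29, 31) ∪ [35, 41)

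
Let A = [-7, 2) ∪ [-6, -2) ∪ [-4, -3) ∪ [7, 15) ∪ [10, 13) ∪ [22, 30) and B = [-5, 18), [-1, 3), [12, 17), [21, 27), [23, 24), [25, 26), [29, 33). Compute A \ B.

[-7, -5) ∪ [27, 29)

A, merged: [-7, 2), [7, 15), [22, 30).
B, merged: [-5, 18), [21, 27), [29, 33).
[-7, 2) with B removed leaves [-7, -5).
[7, 15) lies entirely inside B → drops out.
[22, 30) with B removed leaves [27, 29).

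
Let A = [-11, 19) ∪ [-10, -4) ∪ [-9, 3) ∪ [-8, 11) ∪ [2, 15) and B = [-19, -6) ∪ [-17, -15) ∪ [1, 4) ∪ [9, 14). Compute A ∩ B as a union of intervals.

First set merges to [-11, 19).
Second set merges to [-19, -6), [1, 4), [9, 14).
[-11, 19) ∩ B → [-11, -6), [1, 4), [9, 14).

[-11, -6) ∪ [1, 4) ∪ [9, 14)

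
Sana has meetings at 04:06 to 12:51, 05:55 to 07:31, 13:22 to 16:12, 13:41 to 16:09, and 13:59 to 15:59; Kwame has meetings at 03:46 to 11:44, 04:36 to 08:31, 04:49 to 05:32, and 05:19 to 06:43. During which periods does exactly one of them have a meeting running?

03:46–04:06, 11:44–12:51, 13:22–16:12

A, merged: 04:06–12:51, 13:22–16:12.
B, merged: 03:46–11:44.
A \ B = 11:44–12:51, 13:22–16:12.
B \ A = 03:46–04:06.
Union of the two gives the symmetric difference.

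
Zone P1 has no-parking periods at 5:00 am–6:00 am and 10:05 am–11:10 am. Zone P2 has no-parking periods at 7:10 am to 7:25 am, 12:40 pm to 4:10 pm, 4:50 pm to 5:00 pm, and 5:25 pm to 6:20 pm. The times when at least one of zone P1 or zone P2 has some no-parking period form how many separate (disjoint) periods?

6

A ∪ B = 5:00 am–6:00 am, 7:10 am–7:25 am, 10:05 am–11:10 am, 12:40 pm–4:10 pm, 4:50 pm–5:00 pm, 5:25 pm–6:20 pm.
That is 6 disjoint pieces.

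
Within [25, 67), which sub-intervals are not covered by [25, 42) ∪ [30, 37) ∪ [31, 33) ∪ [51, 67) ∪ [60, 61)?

[42, 51)

The merged coverage is [25, 42), [51, 67).
Uncovered inside [25, 67): [42, 51).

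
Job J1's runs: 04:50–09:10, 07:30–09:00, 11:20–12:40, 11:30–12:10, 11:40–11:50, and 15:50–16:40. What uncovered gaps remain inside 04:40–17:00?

04:40–04:50, 09:10–11:20, 12:40–15:50, 16:40–17:00

After merging, the occupied span is 04:50–09:10, 11:20–12:40, 15:50–16:40.
Uncovered inside 04:40–17:00: 04:40–04:50, 09:10–11:20, 12:40–15:50, 16:40–17:00.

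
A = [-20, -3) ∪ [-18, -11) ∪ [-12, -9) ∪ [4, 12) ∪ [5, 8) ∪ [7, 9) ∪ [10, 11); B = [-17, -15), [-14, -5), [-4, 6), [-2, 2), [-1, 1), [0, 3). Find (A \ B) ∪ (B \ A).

First set merges to [-20, -3), [4, 12).
Second set merges to [-17, -15), [-14, -5), [-4, 6).
A \ B = [-20, -17), [-15, -14), [-5, -4), [6, 12).
B \ A = [-3, 4).
Union of the two gives the symmetric difference.

[-20, -17) ∪ [-15, -14) ∪ [-5, -4) ∪ [-3, 4) ∪ [6, 12)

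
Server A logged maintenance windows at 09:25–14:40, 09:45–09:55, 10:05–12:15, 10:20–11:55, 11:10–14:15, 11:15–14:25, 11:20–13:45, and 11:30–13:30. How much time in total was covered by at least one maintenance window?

Merged: 09:25-14:40.
Length: 5 h 15 min.

5 h 15 min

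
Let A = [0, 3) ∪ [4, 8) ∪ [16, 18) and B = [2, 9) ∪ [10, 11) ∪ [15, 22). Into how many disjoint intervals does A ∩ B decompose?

3

A ∩ B = [2, 3), [4, 8), [16, 18).
That is 3 disjoint pieces.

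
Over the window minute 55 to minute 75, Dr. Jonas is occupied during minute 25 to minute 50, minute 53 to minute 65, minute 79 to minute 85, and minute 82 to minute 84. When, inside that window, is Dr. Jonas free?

The merged coverage is minute 25 to minute 50, minute 53 to minute 65, minute 79 to minute 85.
Complement within minute 55 to minute 75: minute 65 to minute 75.

minute 65 to minute 75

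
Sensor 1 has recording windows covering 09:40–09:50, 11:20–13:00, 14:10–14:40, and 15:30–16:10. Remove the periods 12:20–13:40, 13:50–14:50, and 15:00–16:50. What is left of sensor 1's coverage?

09:40-09:50: nothing removed.
11:20-13:00 \ B = 11:20-12:20.
14:10-14:40: entirely removed.
15:30-16:10: entirely removed.

09:40-09:50, 11:20-12:20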